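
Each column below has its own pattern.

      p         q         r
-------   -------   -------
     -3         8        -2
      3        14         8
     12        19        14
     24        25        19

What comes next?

39  30  25

For the column p, differences are 6, 9, 12, … (increasing by 3 each time): -3, 3, 12, 24 → 39.
Column q — alternating steps +6, +5, +6, +5, …: 8, 14, 19, 25 → 30.
Column r goes -2, 8, 14, 19 → 25 (always the previous value of the column q).
Combining the parts gives 39  30  25.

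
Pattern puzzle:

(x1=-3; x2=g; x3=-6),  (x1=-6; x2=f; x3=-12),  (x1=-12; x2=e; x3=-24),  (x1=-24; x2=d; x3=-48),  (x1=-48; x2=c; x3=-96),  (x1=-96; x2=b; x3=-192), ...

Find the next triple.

(x1=-192; x2=a; x3=-384)

X1 — ×2 each step: -3, -6, -12, -24, -48, -96 → -192.
X2: g, f, e, d, c, b → a (letters move back 1 place in the alphabet).
X3 goes -6, -12, -24, -48, -96, -192 → -384 (always 2 × the x1).
Combining the parts gives (x1=-192; x2=a; x3=-384).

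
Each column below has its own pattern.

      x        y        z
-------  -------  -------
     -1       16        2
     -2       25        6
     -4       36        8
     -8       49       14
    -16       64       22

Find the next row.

Column x: -1, -2, -4, -8, -16 → -32 (×2 each step).
Column y: perfect squares: 4², 5², 6², …, so 16, 25, 36, 49, 64 → 81.
Column z — each term is the sum of the two before it: 2, 6, 8, 14, 22 → 36.
So the next row is -32  81  36.

-32  81  36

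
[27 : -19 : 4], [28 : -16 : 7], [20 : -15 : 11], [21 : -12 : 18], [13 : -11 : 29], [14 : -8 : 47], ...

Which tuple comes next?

[6 : -7 : 76]

First entry: alternating steps +1, −8, +1, −8, …, so 27, 28, 20, 21, 13, 14 → 6.
Second entry: alternating steps +3, +1, +3, +1, …, so -19, -16, -15, -12, -11, -8 → -7.
Third entry goes 4, 7, 11, 18, 29, 47 → 76 (each term is the sum of the two before it).
Combining the parts gives [6 : -7 : 76].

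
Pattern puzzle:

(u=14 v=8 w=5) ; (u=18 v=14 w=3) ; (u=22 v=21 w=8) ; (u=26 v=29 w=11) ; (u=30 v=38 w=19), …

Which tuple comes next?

U: +4 each step; 14, 18, 22, 26, 30 → 34.
V: 8, 14, 21, 29, 38 → 48 (differences are 6, 7, 8, … (increasing by 1 each time)).
W: each term is the sum of the two before it, so 5, 3, 8, 11, 19 → 30.
So the next tuple is (u=34 v=48 w=30).

(u=34 v=48 w=30)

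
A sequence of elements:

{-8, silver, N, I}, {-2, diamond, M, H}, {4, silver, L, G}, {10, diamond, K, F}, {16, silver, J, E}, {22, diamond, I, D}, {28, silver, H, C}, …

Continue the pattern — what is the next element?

For the first value, +6 each step: -8, -2, 4, 10, 16, 22, 28 → 34.
Rank — alternates silver ↔ diamond: silver, diamond, silver, diamond, silver, diamond, silver → diamond.
First letter: letters move back 1 place in the alphabet; N, M, L, K, J, I, H → G.
Second letter: letters move back 1 place in the alphabet, so I, H, G, F, E, D, C → B.
So the next element is {34, diamond, G, B}.

{34, diamond, G, B}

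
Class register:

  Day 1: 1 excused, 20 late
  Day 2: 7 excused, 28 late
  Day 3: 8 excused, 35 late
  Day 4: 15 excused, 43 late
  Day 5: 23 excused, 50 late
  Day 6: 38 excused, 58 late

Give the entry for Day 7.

Excused goes 1, 7, 8, 15, 23, 38 → 61 (each term is the sum of the two before it).
Late: 20, 28, 35, 43, 50, 58 → 65 (alternating steps +8, +7, +8, +7, …).
Putting it together: 61 excused, 65 late.

61 excused, 65 late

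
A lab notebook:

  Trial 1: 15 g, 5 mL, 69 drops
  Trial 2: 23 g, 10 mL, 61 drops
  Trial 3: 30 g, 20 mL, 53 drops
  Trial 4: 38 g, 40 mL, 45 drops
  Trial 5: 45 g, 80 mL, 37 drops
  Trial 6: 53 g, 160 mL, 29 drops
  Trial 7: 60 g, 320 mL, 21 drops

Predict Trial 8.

G — alternating steps +8, +7, +8, +7, …: 15, 23, 30, 38, 45, 53, 60 → 68.
ML goes 5, 10, 20, 40, 80, 160, 320 → 640 (×2 each step).
Drops — −8 each step: 69, 61, 53, 45, 37, 29, 21 → 13.
Putting it together: 68 g, 640 mL, 13 drops.

68 g, 640 mL, 13 drops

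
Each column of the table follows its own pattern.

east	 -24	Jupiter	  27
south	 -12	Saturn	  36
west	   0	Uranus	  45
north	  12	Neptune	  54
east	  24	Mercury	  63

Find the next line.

Direction: repeats east → south → west → north, so east, south, west, north, east → south.
Second component: +12 each step, so -24, -12, 0, 12, 24 → 36.
Planet — runs through the planets Mercury→Neptune: Jupiter, Saturn, Uranus, Neptune, Mercury → Venus.
Fourth component — +9 each step: 27, 36, 45, 54, 63 → 72.
Combining the parts gives south  36  Venus  72.

south  36  Venus  72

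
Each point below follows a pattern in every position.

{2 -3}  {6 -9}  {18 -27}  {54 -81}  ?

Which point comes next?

First entry goes 2, 6, 18, 54 → 162 (×3 each step).
Second entry: ×3 each step, so -3, -9, -27, -81 → -243.
So the next point is {162 -243}.

{162 -243}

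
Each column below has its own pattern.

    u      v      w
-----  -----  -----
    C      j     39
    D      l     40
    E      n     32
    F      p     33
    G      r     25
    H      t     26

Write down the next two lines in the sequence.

I  v  18; J  x  19

Column u: letters move forward 1 place in the alphabet, so C, D, E, F, G, H → I → J.
Column v — letters move forward 2 places in the alphabet: j, l, n, p, r, t → v → x.
Column w — alternating steps +1, −8, +1, −8, …: 39, 40, 32, 33, 25, 26 → 18 → 19.
Putting the parts together: I  v  18 and then J  x  19.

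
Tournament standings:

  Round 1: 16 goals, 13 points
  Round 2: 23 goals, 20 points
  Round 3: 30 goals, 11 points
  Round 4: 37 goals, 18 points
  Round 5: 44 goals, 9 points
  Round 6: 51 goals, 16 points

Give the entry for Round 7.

Goals goes 16, 23, 30, 37, 44, 51 → 58 (+7 each step).
Points: alternating steps +7, −9, +7, −9, …, so 13, 20, 11, 18, 9, 16 → 7.
So the next record is 58 goals, 7 points.

58 goals, 7 points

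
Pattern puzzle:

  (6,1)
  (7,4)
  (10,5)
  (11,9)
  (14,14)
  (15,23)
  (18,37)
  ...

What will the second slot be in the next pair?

First slot: 6, 7, 10, 11, 14, 15, 18 → 19 (alternating steps +1, +3, +1, +3, …).
Second slot: each term is the sum of the two before it, so 1, 4, 5, 9, 14, 23, 37 → 60.

60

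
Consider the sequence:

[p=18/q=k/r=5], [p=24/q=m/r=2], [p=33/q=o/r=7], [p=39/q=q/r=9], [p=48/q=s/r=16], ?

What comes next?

P — alternating steps +6, +9, +6, +9, …: 18, 24, 33, 39, 48 → 54.
Q — letters move forward 2 places in the alphabet: k, m, o, q, s → u.
R — each term is the sum of the two before it: 5, 2, 7, 9, 16 → 25.
Combining the parts gives [p=54/q=u/r=25].

[p=54/q=u/r=25]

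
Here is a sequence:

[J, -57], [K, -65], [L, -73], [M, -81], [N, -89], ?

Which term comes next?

[O, -97]

For the letter, letters move forward 1 place in the alphabet: J, K, L, M, N → O.
Second slot: −8 each step, so -57, -65, -73, -81, -89 → -97.
Putting it together: [O, -97].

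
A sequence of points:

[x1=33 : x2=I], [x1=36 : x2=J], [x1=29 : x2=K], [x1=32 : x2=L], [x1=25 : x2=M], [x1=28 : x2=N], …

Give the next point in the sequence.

X1: 33, 36, 29, 32, 25, 28 → 21 (alternating steps +3, −7, +3, −7, …).
X2: letters move forward 1 place in the alphabet; I, J, K, L, M, N → O.
So the next point is [x1=21 : x2=O].

[x1=21 : x2=O]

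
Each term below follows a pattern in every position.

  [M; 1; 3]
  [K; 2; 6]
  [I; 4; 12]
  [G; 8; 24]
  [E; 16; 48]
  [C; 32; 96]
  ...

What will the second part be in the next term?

Second part goes 1, 2, 4, 8, 16, 32 → 64 (×2 each step).

64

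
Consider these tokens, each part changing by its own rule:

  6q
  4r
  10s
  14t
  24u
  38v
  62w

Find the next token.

100x

First component — each term is the sum of the two before it: 6, 4, 10, 14, 24, 38, 62 → 100.
Letter: q, r, s, t, u, v, w → x (letters move forward 1 place in the alphabet).
So the next token is 100x.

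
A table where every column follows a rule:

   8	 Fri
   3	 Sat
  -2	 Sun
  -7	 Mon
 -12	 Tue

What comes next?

First component: 8, 3, -2, -7, -12 → -17 (−5 each step).
Day: Fri, Sat, Sun, Mon, Tue → Wed (runs through the weekdays Mon→Sun).
Putting it together: -17  Wed.

-17  Wed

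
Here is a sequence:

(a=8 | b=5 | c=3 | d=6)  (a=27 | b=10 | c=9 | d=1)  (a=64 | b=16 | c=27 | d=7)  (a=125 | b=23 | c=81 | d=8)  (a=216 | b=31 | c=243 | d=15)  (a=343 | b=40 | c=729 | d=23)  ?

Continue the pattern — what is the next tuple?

(a=512 | b=50 | c=2187 | d=38)

A: perfect cubes: 2³, 3³, 4³, …; 8, 27, 64, 125, 216, 343 → 512.
B: differences are 5, 6, 7, … (increasing by 1 each time); 5, 10, 16, 23, 31, 40 → 50.
C: ×3 each step; 3, 9, 27, 81, 243, 729 → 2187.
D: each term is the sum of the two before it, so 6, 1, 7, 8, 15, 23 → 38.
So the next tuple is (a=512 | b=50 | c=2187 | d=38).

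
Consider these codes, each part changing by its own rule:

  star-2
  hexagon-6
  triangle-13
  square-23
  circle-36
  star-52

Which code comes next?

hexagon-71

For the shape, repeats star → hexagon → triangle → square → circle: star, hexagon, triangle, square, circle, star → hexagon.
Second component: differences are 4, 7, 10, … (increasing by 3 each time); 2, 6, 13, 23, 36, 52 → 71.
Putting it together: hexagon-71.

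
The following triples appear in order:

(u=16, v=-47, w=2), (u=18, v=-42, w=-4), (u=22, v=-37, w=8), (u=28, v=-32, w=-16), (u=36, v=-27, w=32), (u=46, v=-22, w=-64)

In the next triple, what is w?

128

For the w, ×(-2) each step: 2, -4, 8, -16, 32, -64 → 128.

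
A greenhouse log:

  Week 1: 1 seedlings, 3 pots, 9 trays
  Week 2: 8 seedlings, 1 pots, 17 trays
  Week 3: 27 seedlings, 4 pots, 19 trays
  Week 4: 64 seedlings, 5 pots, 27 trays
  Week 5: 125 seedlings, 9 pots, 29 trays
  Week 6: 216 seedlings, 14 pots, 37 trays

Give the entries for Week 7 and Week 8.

For the seedlings, perfect cubes: 1³, 2³, 3³, …: 1, 8, 27, 64, 125, 216 → 343 → 512.
Pots: each term is the sum of the two before it, so 3, 1, 4, 5, 9, 14 → 23 → 37.
Trays: alternating steps +8, +2, +8, +2, …; 9, 17, 19, 27, 29, 37 → 39 → 47.
So the next two rows are 343 seedlings, 23 pots, 39 trays and 512 seedlings, 37 pots, 47 trays.

343 seedlings, 23 pots, 39 trays; 512 seedlings, 37 pots, 47 trays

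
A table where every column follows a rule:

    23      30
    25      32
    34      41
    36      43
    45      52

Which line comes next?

47  54

First component goes 23, 25, 34, 36, 45 → 47 (alternating steps +2, +9, +2, +9, …).
Second component: always 7 more than the first component; 30, 32, 41, 43, 52 → 54.
Putting it together: 47  54.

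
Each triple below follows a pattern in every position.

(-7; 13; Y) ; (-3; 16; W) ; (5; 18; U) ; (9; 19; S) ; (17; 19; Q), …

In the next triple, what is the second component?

Second component goes 13, 16, 18, 19, 19 → 18 (differences are 3, 2, 1, … (decreasing by 1 each time)).

18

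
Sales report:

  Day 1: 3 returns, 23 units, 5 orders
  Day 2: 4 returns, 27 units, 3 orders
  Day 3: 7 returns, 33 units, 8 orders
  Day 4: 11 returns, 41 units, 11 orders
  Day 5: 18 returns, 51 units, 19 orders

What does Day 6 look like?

29 returns, 63 units, 30 orders

Returns: each term is the sum of the two before it; 3, 4, 7, 11, 18 → 29.
Units: differences are 4, 6, 8, … (increasing by 2 each time); 23, 27, 33, 41, 51 → 63.
Orders — each term is the sum of the two before it: 5, 3, 8, 11, 19 → 30.
So the next row is 29 returns, 63 units, 30 orders.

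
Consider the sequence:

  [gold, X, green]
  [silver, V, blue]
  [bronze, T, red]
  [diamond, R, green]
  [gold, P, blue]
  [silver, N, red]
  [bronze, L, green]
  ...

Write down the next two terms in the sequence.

Rank: gold, silver, bronze, diamond, gold, silver, bronze → diamond → gold (repeats gold → silver → bronze → diamond).
Letter: letters move back 2 places in the alphabet, so X, V, T, R, P, N, L → J → H.
Colour: repeats green → blue → red, so green, blue, red, green, blue, red, green → blue → red.
So the next two terms are [diamond, J, blue] and [gold, H, red].

[diamond, J, blue], [gold, H, red]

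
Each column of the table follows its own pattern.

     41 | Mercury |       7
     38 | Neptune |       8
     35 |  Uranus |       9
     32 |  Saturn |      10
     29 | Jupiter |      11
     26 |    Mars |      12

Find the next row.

23  Earth  13

First component — −3 each step: 41, 38, 35, 32, 29, 26 → 23.
For the planet, runs backward through the planets Mercury→Neptune: Mercury, Neptune, Uranus, Saturn, Jupiter, Mars → Earth.
Third component: +1 each step; 7, 8, 9, 10, 11, 12 → 13.
So the next row is 23  Earth  13.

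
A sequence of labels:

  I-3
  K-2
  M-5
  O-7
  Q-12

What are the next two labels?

S-19, U-31

Letter: letters move forward 2 places in the alphabet; I, K, M, O, Q → S → U.
Second component — each term is the sum of the two before it: 3, 2, 5, 7, 12 → 19 → 31.
Putting the parts together: S-19 and then U-31.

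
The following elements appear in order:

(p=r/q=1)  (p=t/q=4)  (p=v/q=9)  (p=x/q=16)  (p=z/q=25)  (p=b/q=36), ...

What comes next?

P — letters move forward 2 places in the alphabet, wrapping Z→A: r, t, v, x, z, b → d.
Q: perfect squares: 1², 2², 3², …; 1, 4, 9, 16, 25, 36 → 49.
So the next element is (p=d/q=49).

(p=d/q=49)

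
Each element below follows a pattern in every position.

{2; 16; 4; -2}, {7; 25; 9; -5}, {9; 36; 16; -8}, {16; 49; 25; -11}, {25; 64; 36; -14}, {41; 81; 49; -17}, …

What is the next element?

First slot goes 2, 7, 9, 16, 25, 41 → 66 (each term is the sum of the two before it).
Second slot: 16, 25, 36, 49, 64, 81 → 100 (perfect squares: 4², 5², 6², …).
Third slot: 4, 9, 16, 25, 36, 49 → 64 (perfect squares: 2², 3², 4², …).
Fourth slot — −3 each step: -2, -5, -8, -11, -14, -17 → -20.
So the next element is {66; 100; 64; -20}.

{66; 100; 64; -20}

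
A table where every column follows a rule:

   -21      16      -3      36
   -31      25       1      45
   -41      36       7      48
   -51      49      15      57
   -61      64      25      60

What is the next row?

-71  81  37  69

First component: −10 each step, so -21, -31, -41, -51, -61 → -71.
Second component: perfect squares: 4², 5², 6², …; 16, 25, 36, 49, 64 → 81.
Third component goes -3, 1, 7, 15, 25 → 37 (differences are 4, 6, 8, … (increasing by 2 each time)).
Fourth component — alternating steps +9, +3, +9, +3, …: 36, 45, 48, 57, 60 → 69.
Combining the parts gives -71  81  37  69.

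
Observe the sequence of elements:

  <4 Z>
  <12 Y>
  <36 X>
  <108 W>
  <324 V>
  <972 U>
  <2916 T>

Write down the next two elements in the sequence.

First coordinate: 4, 12, 36, 108, 324, 972, 2916 → 8748 → 26244 (×3 each step).
Letter goes Z, Y, X, W, V, U, T → S → R (letters move back 1 place in the alphabet).
Putting the parts together: <8748 S> and then <26244 R>.

<8748 S>, <26244 R>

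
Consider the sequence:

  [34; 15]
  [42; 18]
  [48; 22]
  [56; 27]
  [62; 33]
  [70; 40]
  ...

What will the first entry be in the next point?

First entry — alternating steps +8, +6, +8, +6, …: 34, 42, 48, 56, 62, 70 → 76.
Second entry — differences are 3, 4, 5, … (increasing by 1 each time): 15, 18, 22, 27, 33, 40 → 48.

76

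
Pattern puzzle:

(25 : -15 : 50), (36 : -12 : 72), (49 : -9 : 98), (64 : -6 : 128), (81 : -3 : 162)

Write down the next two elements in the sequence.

First component: perfect squares: 5², 6², 7², …, so 25, 36, 49, 64, 81 → 100 → 121.
Second component: +3 each step, so -15, -12, -9, -6, -3 → 0 → 3.
Third component — always 2 × the first component: 50, 72, 98, 128, 162 → 200 → 242.
Putting the parts together: (100 : 0 : 200) and then (121 : 3 : 242).

(100 : 0 : 200), (121 : 3 : 242)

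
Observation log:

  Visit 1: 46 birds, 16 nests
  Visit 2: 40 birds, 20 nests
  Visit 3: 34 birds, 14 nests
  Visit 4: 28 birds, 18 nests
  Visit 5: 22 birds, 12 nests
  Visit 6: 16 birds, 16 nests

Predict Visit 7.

Birds: −6 each step, so 46, 40, 34, 28, 22, 16 → 10.
For the nests, alternating steps +4, −6, +4, −6, …: 16, 20, 14, 18, 12, 16 → 10.
Combining the parts gives 10 birds, 10 nests.

10 birds, 10 nests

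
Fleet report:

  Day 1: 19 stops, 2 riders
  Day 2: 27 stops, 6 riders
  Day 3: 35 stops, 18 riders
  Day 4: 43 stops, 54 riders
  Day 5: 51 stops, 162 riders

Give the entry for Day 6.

Stops — +8 each step: 19, 27, 35, 43, 51 → 59.
Riders — ×3 each step: 2, 6, 18, 54, 162 → 486.
Putting it together: 59 stops, 486 riders.

59 stops, 486 riders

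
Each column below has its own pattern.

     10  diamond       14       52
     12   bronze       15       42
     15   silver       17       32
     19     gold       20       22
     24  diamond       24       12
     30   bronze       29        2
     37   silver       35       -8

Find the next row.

First component goes 10, 12, 15, 19, 24, 30, 37 → 45 (differences are 2, 3, 4, … (increasing by 1 each time)).
Rank: repeats diamond → bronze → silver → gold; diamond, bronze, silver, gold, diamond, bronze, silver → gold.
Third component: differences are 1, 2, 3, … (increasing by 1 each time); 14, 15, 17, 20, 24, 29, 35 → 42.
Fourth component: 52, 42, 32, 22, 12, 2, -8 → -18 (−10 each step).
Putting it together: 45  gold  42  -18.

45  gold  42  -18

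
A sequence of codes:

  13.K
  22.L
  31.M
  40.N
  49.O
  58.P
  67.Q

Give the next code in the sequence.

First component — +9 each step: 13, 22, 31, 40, 49, 58, 67 → 76.
Letter goes K, L, M, N, O, P, Q → R (letters move forward 1 place in the alphabet).
Combining the parts gives 76.R.

76.R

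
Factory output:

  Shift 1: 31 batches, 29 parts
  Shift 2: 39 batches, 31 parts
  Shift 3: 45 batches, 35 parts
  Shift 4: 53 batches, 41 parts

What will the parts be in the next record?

Parts: differences are 2, 4, 6, … (increasing by 2 each time), so 29, 31, 35, 41 → 49.

49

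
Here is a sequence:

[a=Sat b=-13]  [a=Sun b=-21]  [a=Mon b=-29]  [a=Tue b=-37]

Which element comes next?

For the a, runs through the weekdays Mon→Sun: Sat, Sun, Mon, Tue → Wed.
B: −8 each step; -13, -21, -29, -37 → -45.
So the next element is [a=Wed b=-45].

[a=Wed b=-45]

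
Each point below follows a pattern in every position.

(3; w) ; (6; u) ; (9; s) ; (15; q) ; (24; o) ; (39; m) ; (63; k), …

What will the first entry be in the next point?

102

First entry — each term is the sum of the two before it: 3, 6, 9, 15, 24, 39, 63 → 102.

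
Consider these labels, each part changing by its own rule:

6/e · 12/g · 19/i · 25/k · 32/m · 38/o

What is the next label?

45/q

First component goes 6, 12, 19, 25, 32, 38 → 45 (alternating steps +6, +7, +6, +7, …).
Letter — letters move forward 2 places in the alphabet: e, g, i, k, m, o → q.
Combining the parts gives 45/q.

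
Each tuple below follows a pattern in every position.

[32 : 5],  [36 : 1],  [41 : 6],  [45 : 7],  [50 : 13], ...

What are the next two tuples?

[54 : 20], [59 : 33]

First part — alternating steps +4, +5, +4, +5, …: 32, 36, 41, 45, 50 → 54 → 59.
Second part: each term is the sum of the two before it; 5, 1, 6, 7, 13 → 20 → 33.
So the next two tuples are [54 : 20] and [59 : 33].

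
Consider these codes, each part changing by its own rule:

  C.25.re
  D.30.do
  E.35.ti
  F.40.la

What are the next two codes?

G.45.sol then H.50.fa

Letter: C, D, E, F → G → H (letters move forward 1 place in the alphabet).
Second component: +5 each step; 25, 30, 35, 40 → 45 → 50.
Note: runs backward through the solfège scale do→ti; re, do, ti, la → sol → fa.
Putting the parts together: G.45.sol and then H.50.fa.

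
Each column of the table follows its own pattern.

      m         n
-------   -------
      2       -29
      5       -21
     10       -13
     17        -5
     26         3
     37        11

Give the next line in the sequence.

50  19

Column m: differences are 3, 5, 7, … (increasing by 2 each time), so 2, 5, 10, 17, 26, 37 → 50.
Column n — +8 each step: -29, -21, -13, -5, 3, 11 → 19.
Putting it together: 50  19.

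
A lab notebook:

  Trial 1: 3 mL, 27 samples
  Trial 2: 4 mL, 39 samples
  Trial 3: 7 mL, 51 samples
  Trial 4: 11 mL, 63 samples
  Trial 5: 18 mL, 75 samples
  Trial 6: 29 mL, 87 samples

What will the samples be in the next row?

Samples goes 27, 39, 51, 63, 75, 87 → 99 (+12 each step).

99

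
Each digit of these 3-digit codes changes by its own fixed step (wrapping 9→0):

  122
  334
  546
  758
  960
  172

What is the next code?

384

First digit — +2 each step, mod 10: 1, 3, 5, 7, 9, 1 → 3.
For the second digit, +1 each step, mod 10: 2, 3, 4, 5, 6, 7 → 8.
Third digit: +2 each step, mod 10; 2, 4, 6, 8, 0, 2 → 4.
So the next code is 384.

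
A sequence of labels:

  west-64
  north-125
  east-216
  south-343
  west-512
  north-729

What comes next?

Direction goes west, north, east, south, west, north → east (repeats west → north → east → south).
Second component — perfect cubes: 4³, 5³, 6³, …: 64, 125, 216, 343, 512, 729 → 1000.
Combining the parts gives east-1000.

east-1000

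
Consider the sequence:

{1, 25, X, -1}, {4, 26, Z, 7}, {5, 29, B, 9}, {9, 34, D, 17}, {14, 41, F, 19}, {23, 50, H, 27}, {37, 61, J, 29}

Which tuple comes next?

First part goes 1, 4, 5, 9, 14, 23, 37 → 60 (each term is the sum of the two before it).
For the second part, differences are 1, 3, 5, … (increasing by 2 each time): 25, 26, 29, 34, 41, 50, 61 → 74.
Letter goes X, Z, B, D, F, H, J → L (letters move forward 2 places in the alphabet, wrapping Z→A).
Fourth part — alternating steps +8, +2, +8, +2, …: -1, 7, 9, 17, 19, 27, 29 → 37.
Putting it together: {60, 74, L, 37}.

{60, 74, L, 37}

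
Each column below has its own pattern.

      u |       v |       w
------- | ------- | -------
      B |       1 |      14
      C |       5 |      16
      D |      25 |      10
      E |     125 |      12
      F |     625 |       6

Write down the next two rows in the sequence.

Column u — letters move forward 1 place in the alphabet: B, C, D, E, F → G → H.
For the column v, ×5 each step: 1, 5, 25, 125, 625 → 3125 → 15625.
Column w — alternating steps +2, −6, +2, −6, …: 14, 16, 10, 12, 6 → 8 → 2.
So the next two rows are G  3125  8 and H  15625  2.

G  3125  8; H  15625  2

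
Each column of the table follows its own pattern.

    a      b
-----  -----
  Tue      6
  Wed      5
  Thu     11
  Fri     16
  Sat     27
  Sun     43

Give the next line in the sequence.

Mon  70

Column a goes Tue, Wed, Thu, Fri, Sat, Sun → Mon (runs through the weekdays Mon→Sun).
Column b: each term is the sum of the two before it, so 6, 5, 11, 16, 27, 43 → 70.
Combining the parts gives Mon  70.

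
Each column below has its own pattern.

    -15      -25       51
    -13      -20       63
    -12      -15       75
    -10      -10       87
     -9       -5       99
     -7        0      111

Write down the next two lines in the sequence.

-6  5  123; -4  10  135

First component: alternating steps +2, +1, +2, +1, …; -15, -13, -12, -10, -9, -7 → -6 → -4.
Second component goes -25, -20, -15, -10, -5, 0 → 5 → 10 (+5 each step).
Third component: 51, 63, 75, 87, 99, 111 → 123 → 135 (+12 each step).
Putting the parts together: -6  5  123 and then -4  10  135.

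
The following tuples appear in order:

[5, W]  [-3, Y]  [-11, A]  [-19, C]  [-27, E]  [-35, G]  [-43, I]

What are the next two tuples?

First component: −8 each step; 5, -3, -11, -19, -27, -35, -43 → -51 → -59.
Letter goes W, Y, A, C, E, G, I → K → M (letters move forward 2 places in the alphabet, wrapping Z→A).
Putting the parts together: [-51, K] and then [-59, M].

[-51, K], [-59, M]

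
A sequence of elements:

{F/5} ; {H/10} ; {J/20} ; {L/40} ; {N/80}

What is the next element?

Letter: letters move forward 2 places in the alphabet, so F, H, J, L, N → P.
Second component — ×2 each step: 5, 10, 20, 40, 80 → 160.
Putting it together: {P/160}.

{P/160}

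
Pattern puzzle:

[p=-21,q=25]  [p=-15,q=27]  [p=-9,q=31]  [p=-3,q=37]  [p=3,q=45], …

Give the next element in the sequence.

For the p, +6 each step: -21, -15, -9, -3, 3 → 9.
Q goes 25, 27, 31, 37, 45 → 55 (differences are 2, 4, 6, … (increasing by 2 each time)).
So the next element is [p=9,q=55].

[p=9,q=55]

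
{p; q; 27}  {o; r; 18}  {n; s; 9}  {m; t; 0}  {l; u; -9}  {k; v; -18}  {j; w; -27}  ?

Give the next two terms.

First letter: letters move back 1 place in the alphabet, so p, o, n, m, l, k, j → i → h.
Second letter goes q, r, s, t, u, v, w → x → y (letters move forward 1 place in the alphabet).
For the third part, −9 each step: 27, 18, 9, 0, -9, -18, -27 → -36 → -45.
Putting the parts together: {i; x; -36} and then {h; y; -45}.

{i; x; -36}, {h; y; -45}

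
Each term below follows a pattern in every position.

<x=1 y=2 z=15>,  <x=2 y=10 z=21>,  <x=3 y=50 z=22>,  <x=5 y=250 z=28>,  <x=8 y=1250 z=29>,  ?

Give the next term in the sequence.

X: 1, 2, 3, 5, 8 → 13 (each term is the sum of the two before it).
Y goes 2, 10, 50, 250, 1250 → 6250 (×5 each step).
For the z, alternating steps +6, +1, +6, +1, …: 15, 21, 22, 28, 29 → 35.
Combining the parts gives <x=13 y=6250 z=35>.

<x=13 y=6250 z=35>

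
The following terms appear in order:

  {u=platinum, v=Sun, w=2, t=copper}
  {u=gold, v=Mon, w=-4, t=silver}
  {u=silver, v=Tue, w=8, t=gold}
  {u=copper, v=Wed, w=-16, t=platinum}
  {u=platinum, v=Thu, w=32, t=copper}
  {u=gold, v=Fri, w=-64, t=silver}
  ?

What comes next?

U: repeats platinum → gold → silver → copper; platinum, gold, silver, copper, platinum, gold → silver.
V goes Sun, Mon, Tue, Wed, Thu, Fri → Sat (runs through the weekdays Mon→Sun).
W: 2, -4, 8, -16, 32, -64 → 128 (×(-2) each step).
T: copper, silver, gold, platinum, copper, silver → gold (repeats copper → silver → gold → platinum).
Combining the parts gives {u=silver, v=Sat, w=128, t=gold}.

{u=silver, v=Sat, w=128, t=gold}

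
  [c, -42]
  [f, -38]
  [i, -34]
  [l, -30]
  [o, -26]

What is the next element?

[r, -22]

For the letter, letters move forward 3 places in the alphabet: c, f, i, l, o → r.
Second part — +4 each step: -42, -38, -34, -30, -26 → -22.
Putting it together: [r, -22].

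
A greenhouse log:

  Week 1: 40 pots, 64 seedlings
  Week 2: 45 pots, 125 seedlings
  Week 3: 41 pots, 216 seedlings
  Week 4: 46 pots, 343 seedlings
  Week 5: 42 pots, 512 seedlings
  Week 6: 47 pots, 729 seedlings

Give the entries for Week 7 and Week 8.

43 pots, 1000 seedlings; 48 pots, 1331 seedlings

Pots: 40, 45, 41, 46, 42, 47 → 43 → 48 (alternating steps +5, −4, +5, −4, …).
Seedlings goes 64, 125, 216, 343, 512, 729 → 1000 → 1331 (perfect cubes: 4³, 5³, 6³, …).
So the next two records are 43 pots, 1000 seedlings and 48 pots, 1331 seedlings.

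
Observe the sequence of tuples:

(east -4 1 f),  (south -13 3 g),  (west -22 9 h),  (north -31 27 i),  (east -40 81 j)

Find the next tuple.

Direction — repeats east → south → west → north: east, south, west, north, east → south.
For the second coordinate, −9 each step: -4, -13, -22, -31, -40 → -49.
Third coordinate: ×3 each step, so 1, 3, 9, 27, 81 → 243.
Letter goes f, g, h, i, j → k (letters move forward 1 place in the alphabet).
Putting it together: (south -49 243 k).

(south -49 243 k)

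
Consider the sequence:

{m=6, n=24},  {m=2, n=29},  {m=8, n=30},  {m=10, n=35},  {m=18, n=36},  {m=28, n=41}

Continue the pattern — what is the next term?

M: each term is the sum of the two before it, so 6, 2, 8, 10, 18, 28 → 46.
N — alternating steps +5, +1, +5, +1, …: 24, 29, 30, 35, 36, 41 → 42.
So the next term is {m=46, n=42}.

{m=46, n=42}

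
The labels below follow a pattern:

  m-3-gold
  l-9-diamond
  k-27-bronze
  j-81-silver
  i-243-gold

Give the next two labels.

Letter: letters move back 1 place in the alphabet, so m, l, k, j, i → h → g.
Second component: ×3 each step; 3, 9, 27, 81, 243 → 729 → 2187.
For the rank, repeats gold → diamond → bronze → silver: gold, diamond, bronze, silver, gold → diamond → bronze.
So the next two labels are h-729-diamond and g-2187-bronze.

h-729-diamond then g-2187-bronze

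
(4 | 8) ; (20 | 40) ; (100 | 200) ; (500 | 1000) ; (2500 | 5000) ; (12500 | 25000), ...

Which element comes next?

First coordinate: ×5 each step, so 4, 20, 100, 500, 2500, 12500 → 62500.
Second coordinate: always 2 × the first coordinate, so 8, 40, 200, 1000, 5000, 25000 → 125000.
Putting it together: (62500 | 125000).

(62500 | 125000)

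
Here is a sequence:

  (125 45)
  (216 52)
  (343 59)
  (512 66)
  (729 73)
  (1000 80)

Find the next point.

(1331 87)

For the first slot, perfect cubes: 5³, 6³, 7³, …: 125, 216, 343, 512, 729, 1000 → 1331.
For the second slot, +7 each step: 45, 52, 59, 66, 73, 80 → 87.
Putting it together: (1331 87).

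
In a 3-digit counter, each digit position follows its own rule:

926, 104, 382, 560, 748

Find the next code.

926

First digit: 9, 1, 3, 5, 7 → 9 (+2 each step, mod 10).
Second digit goes 2, 0, 8, 6, 4 → 2 (−2 each step, mod 10).
Third digit: 6, 4, 2, 0, 8 → 6 (−2 each step, mod 10).
So the next code is 926.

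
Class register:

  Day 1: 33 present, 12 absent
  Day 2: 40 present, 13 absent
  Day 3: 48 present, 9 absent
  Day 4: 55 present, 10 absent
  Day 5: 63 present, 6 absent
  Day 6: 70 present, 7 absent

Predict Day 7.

Present goes 33, 40, 48, 55, 63, 70 → 78 (alternating steps +7, +8, +7, +8, …).
Absent: alternating steps +1, −4, +1, −4, …; 12, 13, 9, 10, 6, 7 → 3.
Putting it together: 78 present, 3 absent.

78 present, 3 absent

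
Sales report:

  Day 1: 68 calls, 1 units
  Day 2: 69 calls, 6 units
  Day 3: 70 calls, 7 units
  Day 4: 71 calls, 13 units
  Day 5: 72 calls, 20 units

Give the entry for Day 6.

73 calls, 33 units

Calls: +1 each step, so 68, 69, 70, 71, 72 → 73.
Units: each term is the sum of the two before it, so 1, 6, 7, 13, 20 → 33.
Putting it together: 73 calls, 33 units.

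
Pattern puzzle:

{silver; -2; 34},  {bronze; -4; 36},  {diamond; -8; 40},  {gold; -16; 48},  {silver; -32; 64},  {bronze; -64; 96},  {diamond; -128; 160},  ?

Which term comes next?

{gold; -256; 288}

For the rank, repeats silver → bronze → diamond → gold: silver, bronze, diamond, gold, silver, bronze, diamond → gold.
Second coordinate: ×2 each step; -2, -4, -8, -16, -32, -64, -128 → -256.
Third coordinate goes 34, 36, 40, 48, 64, 96, 160 → 288 (together with the second coordinate always sums to 32).
So the next term is {gold; -256; 288}.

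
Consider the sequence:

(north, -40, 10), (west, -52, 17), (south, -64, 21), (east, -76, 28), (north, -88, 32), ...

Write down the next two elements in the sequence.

Direction: repeats north → west → south → east, so north, west, south, east, north → west → south.
Second entry: -40, -52, -64, -76, -88 → -100 → -112 (−12 each step).
Third entry: alternating steps +7, +4, +7, +4, …; 10, 17, 21, 28, 32 → 39 → 43.
Putting the parts together: (west, -100, 39) and then (south, -112, 43).

(west, -100, 39), (south, -112, 43)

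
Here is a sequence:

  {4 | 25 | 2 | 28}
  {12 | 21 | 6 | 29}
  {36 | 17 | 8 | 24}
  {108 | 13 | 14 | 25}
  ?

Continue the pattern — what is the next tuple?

{324 | 9 | 22 | 20}

For the first slot, ×3 each step: 4, 12, 36, 108 → 324.
Second slot — −4 each step: 25, 21, 17, 13 → 9.
Third slot goes 2, 6, 8, 14 → 22 (each term is the sum of the two before it).
Fourth slot goes 28, 29, 24, 25 → 20 (alternating steps +1, −5, +1, −5, …).
Combining the parts gives {324 | 9 | 22 | 20}.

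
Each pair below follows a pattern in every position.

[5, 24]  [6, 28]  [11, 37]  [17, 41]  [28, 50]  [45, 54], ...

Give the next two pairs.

First part: 5, 6, 11, 17, 28, 45 → 73 → 118 (each term is the sum of the two before it).
Second part: alternating steps +4, +9, +4, +9, …; 24, 28, 37, 41, 50, 54 → 63 → 67.
Putting the parts together: [73, 63] and then [118, 67].

[73, 63], [118, 67]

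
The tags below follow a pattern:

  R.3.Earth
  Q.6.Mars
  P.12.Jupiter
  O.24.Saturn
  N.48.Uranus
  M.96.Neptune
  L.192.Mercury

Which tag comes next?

K.384.Venus

Letter: R, Q, P, O, N, M, L → K (letters move back 1 place in the alphabet).
Second component: 3, 6, 12, 24, 48, 96, 192 → 384 (×2 each step).
Planet: runs through the planets Mercury→Neptune; Earth, Mars, Jupiter, Saturn, Uranus, Neptune, Mercury → Venus.
So the next tag is K.384.Venus.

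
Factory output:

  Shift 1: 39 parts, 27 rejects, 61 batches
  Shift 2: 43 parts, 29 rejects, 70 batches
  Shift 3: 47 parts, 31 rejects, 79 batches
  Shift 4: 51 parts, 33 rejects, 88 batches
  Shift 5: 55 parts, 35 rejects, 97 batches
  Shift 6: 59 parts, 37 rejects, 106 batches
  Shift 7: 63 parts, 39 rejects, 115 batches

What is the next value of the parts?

Parts: 39, 43, 47, 51, 55, 59, 63 → 67 (+4 each step).

67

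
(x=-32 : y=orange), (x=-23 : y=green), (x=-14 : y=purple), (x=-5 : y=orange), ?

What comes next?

X: +9 each step, so -32, -23, -14, -5 → 4.
For the y, repeats orange → green → purple: orange, green, purple, orange → green.
So the next pair is (x=4 : y=green).

(x=4 : y=green)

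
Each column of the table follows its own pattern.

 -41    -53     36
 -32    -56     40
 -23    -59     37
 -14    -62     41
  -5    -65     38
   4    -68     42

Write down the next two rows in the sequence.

13  -71  39; 22  -74  43

First component — +9 each step: -41, -32, -23, -14, -5, 4 → 13 → 22.
Second component: −3 each step, so -53, -56, -59, -62, -65, -68 → -71 → -74.
Third component: alternating steps +4, −3, +4, −3, …; 36, 40, 37, 41, 38, 42 → 39 → 43.
Putting the parts together: 13  -71  39 and then 22  -74  43.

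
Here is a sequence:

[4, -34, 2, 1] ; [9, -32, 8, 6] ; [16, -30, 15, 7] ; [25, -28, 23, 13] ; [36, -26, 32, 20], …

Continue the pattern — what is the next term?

First component goes 4, 9, 16, 25, 36 → 49 (perfect squares: 2², 3², 4², …).
Second component: +2 each step, so -34, -32, -30, -28, -26 → -24.
Third component: 2, 8, 15, 23, 32 → 42 (differences are 6, 7, 8, … (increasing by 1 each time)).
Fourth component — each term is the sum of the two before it: 1, 6, 7, 13, 20 → 33.
Putting it together: [49, -24, 42, 33].

[49, -24, 42, 33]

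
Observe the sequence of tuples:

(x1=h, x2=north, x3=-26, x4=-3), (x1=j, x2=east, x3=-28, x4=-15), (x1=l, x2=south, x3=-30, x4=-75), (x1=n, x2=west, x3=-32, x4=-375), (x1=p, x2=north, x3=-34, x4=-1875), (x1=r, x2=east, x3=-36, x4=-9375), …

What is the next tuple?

(x1=t, x2=south, x3=-38, x4=-46875)

X1: letters move forward 2 places in the alphabet; h, j, l, n, p, r → t.
X2: north, east, south, west, north, east → south (repeats north → east → south → west).
X3 — −2 each step: -26, -28, -30, -32, -34, -36 → -38.
X4 — ×5 each step: -3, -15, -75, -375, -1875, -9375 → -46875.
So the next tuple is (x1=t, x2=south, x3=-38, x4=-46875).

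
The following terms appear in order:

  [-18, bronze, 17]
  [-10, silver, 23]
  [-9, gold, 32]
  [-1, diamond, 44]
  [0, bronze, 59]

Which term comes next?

[8, silver, 77]

For the first coordinate, alternating steps +8, +1, +8, +1, …: -18, -10, -9, -1, 0 → 8.
Rank: repeats bronze → silver → gold → diamond; bronze, silver, gold, diamond, bronze → silver.
For the third coordinate, differences are 6, 9, 12, … (increasing by 3 each time): 17, 23, 32, 44, 59 → 77.
So the next term is [8, silver, 77].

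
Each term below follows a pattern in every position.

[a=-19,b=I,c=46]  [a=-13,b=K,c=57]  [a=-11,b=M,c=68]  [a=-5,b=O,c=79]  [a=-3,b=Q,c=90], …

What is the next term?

[a=3,b=S,c=101]

For the a, alternating steps +6, +2, +6, +2, …: -19, -13, -11, -5, -3 → 3.
B: letters move forward 2 places in the alphabet, so I, K, M, O, Q → S.
C: 46, 57, 68, 79, 90 → 101 (+11 each step).
Putting it together: [a=3,b=S,c=101].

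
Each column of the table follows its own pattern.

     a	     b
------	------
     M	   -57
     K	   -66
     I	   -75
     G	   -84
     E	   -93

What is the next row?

C  -102

For the column a, letters move back 2 places in the alphabet: M, K, I, G, E → C.
Column b: −9 each step; -57, -66, -75, -84, -93 → -102.
Combining the parts gives C  -102.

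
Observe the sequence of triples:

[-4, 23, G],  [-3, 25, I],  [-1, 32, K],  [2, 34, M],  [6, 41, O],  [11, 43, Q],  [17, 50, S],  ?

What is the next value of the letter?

U

Letter: letters move forward 2 places in the alphabet, so G, I, K, M, O, Q, S → U.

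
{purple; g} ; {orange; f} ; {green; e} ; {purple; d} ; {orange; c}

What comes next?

{green; b}

Colour: purple, orange, green, purple, orange → green (repeats purple → orange → green).
For the letter, letters move back 1 place in the alphabet: g, f, e, d, c → b.
Putting it together: {green; b}.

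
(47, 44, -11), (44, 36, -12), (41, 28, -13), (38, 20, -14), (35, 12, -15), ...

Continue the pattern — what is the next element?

(32, 4, -16)

First entry: −3 each step, so 47, 44, 41, 38, 35 → 32.
Second entry goes 44, 36, 28, 20, 12 → 4 (−8 each step).
Third entry goes -11, -12, -13, -14, -15 → -16 (−1 each step).
Combining the parts gives (32, 4, -16).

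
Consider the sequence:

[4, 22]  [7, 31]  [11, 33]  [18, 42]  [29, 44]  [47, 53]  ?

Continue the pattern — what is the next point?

[76, 55]

First value goes 4, 7, 11, 18, 29, 47 → 76 (each term is the sum of the two before it).
Second value: alternating steps +9, +2, +9, +2, …; 22, 31, 33, 42, 44, 53 → 55.
So the next point is [76, 55].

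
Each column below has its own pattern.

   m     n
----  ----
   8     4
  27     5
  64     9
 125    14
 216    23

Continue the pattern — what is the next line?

Column m — perfect cubes: 2³, 3³, 4³, …: 8, 27, 64, 125, 216 → 343.
Column n: 4, 5, 9, 14, 23 → 37 (each term is the sum of the two before it).
So the next line is 343  37.

343  37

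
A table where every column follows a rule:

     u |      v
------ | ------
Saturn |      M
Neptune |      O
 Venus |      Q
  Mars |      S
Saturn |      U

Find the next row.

Neptune  W

Column u: repeats Saturn → Neptune → Venus → Mars, so Saturn, Neptune, Venus, Mars, Saturn → Neptune.
Column v: letters move forward 2 places in the alphabet, so M, O, Q, S, U → W.
So the next row is Neptune  W.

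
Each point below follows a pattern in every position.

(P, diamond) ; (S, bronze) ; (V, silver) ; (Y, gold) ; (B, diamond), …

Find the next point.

Letter: letters move forward 3 places in the alphabet, wrapping Z→A; P, S, V, Y, B → E.
Rank — repeats diamond → bronze → silver → gold: diamond, bronze, silver, gold, diamond → bronze.
Putting it together: (E, bronze).

(E, bronze)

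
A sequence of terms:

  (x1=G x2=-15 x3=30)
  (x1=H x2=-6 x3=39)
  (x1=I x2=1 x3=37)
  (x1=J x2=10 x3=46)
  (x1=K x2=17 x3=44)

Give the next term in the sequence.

X1 — letters move forward 1 place in the alphabet: G, H, I, J, K → L.
X2: alternating steps +9, +7, +9, +7, …, so -15, -6, 1, 10, 17 → 26.
X3: alternating steps +9, −2, +9, −2, …; 30, 39, 37, 46, 44 → 53.
So the next term is (x1=L x2=26 x3=53).

(x1=L x2=26 x3=53)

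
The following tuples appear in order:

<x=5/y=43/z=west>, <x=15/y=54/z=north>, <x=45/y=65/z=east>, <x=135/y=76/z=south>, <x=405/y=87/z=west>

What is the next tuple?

X: ×3 each step; 5, 15, 45, 135, 405 → 1215.
For the y, +11 each step: 43, 54, 65, 76, 87 → 98.
Z — repeats west → north → east → south: west, north, east, south, west → north.
So the next tuple is <x=1215/y=98/z=north>.

<x=1215/y=98/z=north>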